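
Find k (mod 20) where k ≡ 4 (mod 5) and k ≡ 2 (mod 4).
M = 5 × 4 = 20. M₁ = 4, y₁ ≡ 4 (mod 5). M₂ = 5, y₂ ≡ 1 (mod 4). k = 4×4×4 + 2×5×1 ≡ 14 (mod 20)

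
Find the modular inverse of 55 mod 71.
Since 71 is prime, by Fermat 55^(-1) ≡ 55^{69} ≡ 31 mod 71. Verify: 55 × 31 = 1705 ≡ 1 mod 71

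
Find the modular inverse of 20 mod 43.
Since 43 is prime, by Fermat 20^(-1) ≡ 20^{41} ≡ 28 mod 43. Verify: 20 × 28 = 560 ≡ 1 mod 43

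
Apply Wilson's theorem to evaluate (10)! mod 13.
(12)! = (10)! × (11) × (12) ≡ -1 mod 13. So (10)! ≡ -1 × [(12)(11)]^(-1) ≡ 6 mod 13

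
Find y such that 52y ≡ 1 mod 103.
Since 103 is prime, by Fermat 52^(-1) ≡ 52^{101} ≡ 2 mod 103. Verify: 52 × 2 = 104 ≡ 1 mod 103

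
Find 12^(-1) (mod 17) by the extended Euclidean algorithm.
Extended GCD: 12(-7) + 17(5) = 1. So 12^(-1) ≡ -7 ≡ 10 (mod 17). Verify: 12 × 10 = 120 ≡ 1 (mod 17)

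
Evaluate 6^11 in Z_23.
By repeated squaring (mod 23): 6^{1}≡6, 6^{2}≡13, 6^{4}≡8, 6^{8}≡18. Then 6^{11} = 6^{8+2+1} ≡ 18 × 13 × 6 ≡ 1 (mod 23)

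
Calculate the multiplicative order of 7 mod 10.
Powers of 7 mod 10: 7^1≡7, 7^2≡9, 7^3≡3, 7^4≡1. So the order of 7 is 4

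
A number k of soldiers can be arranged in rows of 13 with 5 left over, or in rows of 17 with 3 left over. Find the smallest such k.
M = 13 × 17 = 221. M₁ = 17, y₁ ≡ 10 (mod 13). M₂ = 13, y₂ ≡ 4 (mod 17). k = 5×17×10 + 3×13×4 ≡ 122 (mod 221)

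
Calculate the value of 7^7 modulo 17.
By repeated squaring mod 17: 7^{1}≡7, 7^{2}≡15, 7^{4}≡4. Then 7^{7} = 7^{4+2+1} ≡ 4 × 15 × 7 ≡ 12 mod 17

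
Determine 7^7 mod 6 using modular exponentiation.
By repeated squaring (mod 6): 7^{1}≡1, 7^{2}≡1, 7^{4}≡1. Then 7^{7} = 7^{4+2+1} ≡ 1 × 1 × 1 ≡ 1 (mod 6)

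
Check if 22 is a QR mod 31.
By Euler's criterion: 22^{15} ≡ 30 (mod 31). Since this equals -1 (≡ 30), 22 is not a QR.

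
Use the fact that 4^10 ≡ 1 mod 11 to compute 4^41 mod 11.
By Fermat: 4^{10} ≡ 1 mod 11. 41 = 4×10 + 1. So 4^{41} ≡ 4^{1} ≡ 4 mod 11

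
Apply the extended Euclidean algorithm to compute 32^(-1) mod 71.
Extended GCD: 32(20) + 71(-9) = 1. So 32^(-1) ≡ 20 (mod 71). Verify: 32 × 20 = 640 ≡ 1 (mod 71)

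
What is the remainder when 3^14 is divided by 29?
By repeated squaring (mod 29): 3^{1}≡3, 3^{2}≡9, 3^{4}≡23, 3^{8}≡7. Then 3^{14} = 3^{8+4+2} ≡ 7 × 23 × 9 ≡ 28 (mod 29)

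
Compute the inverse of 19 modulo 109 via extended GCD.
Extended GCD: 19(23) + 109(-4) = 1. So 19^(-1) ≡ 23 (mod 109). Verify: 19 × 23 = 437 ≡ 1 (mod 109)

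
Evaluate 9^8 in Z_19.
By repeated squaring mod 19: 9^{1}≡9, 9^{2}≡5, 9^{4}≡6, 9^{8}≡17. So 9^{8} ≡ 17 mod 19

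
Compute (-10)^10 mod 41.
By repeated squaring (mod 41): (-10)^{1}≡31, (-10)^{2}≡18, (-10)^{4}≡37, (-10)^{8}≡16. Then (-10)^{10} = (-10)^{8+2} ≡ 16 × 18 ≡ 1 (mod 41)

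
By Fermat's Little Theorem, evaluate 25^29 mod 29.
By Fermat: 25^{28} ≡ 1 (mod 29). So 25^{29} = 25^{28} · 25^{1} ≡ 25^{1} ≡ 25 (mod 29)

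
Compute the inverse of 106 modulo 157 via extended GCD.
Extended GCD: 106(40) + 157(-27) = 1. So 106^(-1) ≡ 40 (mod 157). Verify: 106 × 40 = 4240 ≡ 1 (mod 157)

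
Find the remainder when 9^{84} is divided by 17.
By Fermat: 9^{16} ≡ 1 mod 17. 84 = 5×16 + 4. So 9^{84} ≡ 9^{4} ≡ 16 mod 17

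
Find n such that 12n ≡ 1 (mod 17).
Since 17 is prime, by Fermat 12^(-1) ≡ 12^{15} ≡ 10 (mod 17). Verify: 12 × 10 = 120 ≡ 1 (mod 17)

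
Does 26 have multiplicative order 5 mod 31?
Powers of 26 mod 31: 26^1≡26, 26^2≡25, 26^3≡30, 26^4≡5, 26^5≡6, 26^6≡1. 26^5≡6≢1, so ord ≠ 5. No, the actual order is 6.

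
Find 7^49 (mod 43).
Using Fermat: 7^{42} ≡ 1 (mod 43). 49 ≡ 7 (mod 42). So 7^{49} ≡ 7^{7} ≡ 7 (mod 43)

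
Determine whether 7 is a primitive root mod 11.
ord_11(7) divides 10. For each prime q|10: 7^{5}≡10, 7^{2}≡5, none ≡ 1. So 7 has order 10 and is a primitive root mod 11.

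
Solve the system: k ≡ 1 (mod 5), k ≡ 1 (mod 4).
M = 5 × 4 = 20. M₁ = 4, y₁ ≡ 4 (mod 5). M₂ = 5, y₂ ≡ 1 (mod 4). k = 1×4×4 + 1×5×1 ≡ 1 (mod 20)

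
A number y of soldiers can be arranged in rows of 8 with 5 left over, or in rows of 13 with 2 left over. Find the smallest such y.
M = 8 × 13 = 104. M₁ = 13, y₁ ≡ 5 (mod 8). M₂ = 8, y₂ ≡ 5 (mod 13). y = 5×13×5 + 2×8×5 ≡ 93 (mod 104)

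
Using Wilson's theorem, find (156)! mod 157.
By Wilson's theorem, (156)! ≡ -1 ≡ 156 mod 157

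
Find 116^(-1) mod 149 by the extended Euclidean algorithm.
Extended GCD: 116(9) + 149(-7) = 1. So 116^(-1) ≡ 9 mod 149. Verify: 116 × 9 = 1044 ≡ 1 mod 149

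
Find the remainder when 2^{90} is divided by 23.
By Fermat: 2^{22} ≡ 1 (mod 23). 90 = 4×22 + 2. So 2^{90} ≡ 2^{2} ≡ 4 (mod 23)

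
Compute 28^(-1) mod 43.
Since 43 is prime, by Fermat 28^(-1) ≡ 28^{41} ≡ 20 mod 43. Verify: 28 × 20 = 560 ≡ 1 mod 43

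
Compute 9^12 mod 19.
By repeated squaring mod 19: 9^{1}≡9, 9^{2}≡5, 9^{4}≡6, 9^{8}≡17. Then 9^{12} = 9^{8+4} ≡ 17 × 6 ≡ 7 mod 19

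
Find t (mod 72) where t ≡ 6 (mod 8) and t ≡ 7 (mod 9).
M = 8 × 9 = 72. M₁ = 9, y₁ ≡ 1 (mod 8). M₂ = 8, y₂ ≡ 8 (mod 9). t = 6×9×1 + 7×8×8 ≡ 70 (mod 72)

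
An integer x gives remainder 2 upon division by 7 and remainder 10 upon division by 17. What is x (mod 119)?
M = 7 × 17 = 119. M₁ = 17, y₁ ≡ 5 (mod 7). M₂ = 7, y₂ ≡ 5 (mod 17). x = 2×17×5 + 10×7×5 ≡ 44 (mod 119)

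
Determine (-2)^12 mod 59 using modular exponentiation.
By repeated squaring mod 59: (-2)^{1}≡57, (-2)^{2}≡4, (-2)^{4}≡16, (-2)^{8}≡20. Then (-2)^{12} = (-2)^{8+4} ≡ 20 × 16 ≡ 25 mod 59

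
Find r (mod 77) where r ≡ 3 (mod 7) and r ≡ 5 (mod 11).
M = 7 × 11 = 77. M₁ = 11, y₁ ≡ 2 (mod 7). M₂ = 7, y₂ ≡ 8 (mod 11). r = 3×11×2 + 5×7×8 ≡ 38 (mod 77)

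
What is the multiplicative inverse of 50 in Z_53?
Since 53 is prime, by Fermat 50^(-1) ≡ 50^{51} ≡ 35 (mod 53). Verify: 50 × 35 = 1750 ≡ 1 (mod 53)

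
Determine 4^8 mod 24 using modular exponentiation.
By repeated squaring (mod 24): 4^{1}≡4, 4^{2}≡16, 4^{4}≡16, 4^{8}≡16. So 4^{8} ≡ 16 (mod 24)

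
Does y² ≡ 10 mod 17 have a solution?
By Euler's criterion: 10^{8} ≡ 16 mod 17. Since this equals -1 (≡ 16), 10 is not a QR.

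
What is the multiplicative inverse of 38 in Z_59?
Since 59 is prime, by Fermat 38^(-1) ≡ 38^{57} ≡ 14 (mod 59). Verify: 38 × 14 = 532 ≡ 1 (mod 59)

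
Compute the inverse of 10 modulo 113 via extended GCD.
Extended GCD: 10(34) + 113(-3) = 1. So 10^(-1) ≡ 34 (mod 113). Verify: 10 × 34 = 340 ≡ 1 (mod 113)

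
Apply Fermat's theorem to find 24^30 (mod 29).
By Fermat: 24^{28} ≡ 1 (mod 29). So 24^{30} = 24^{28} · 24^{2} ≡ 24^{2} ≡ 25 (mod 29)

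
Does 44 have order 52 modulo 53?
44^{13} ≡ 1 (mod 53) and 13 < 52, so ord_53(44) = 13 ≠ 52 and 44 is not a primitive root.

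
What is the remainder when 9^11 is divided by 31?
By repeated squaring mod 31: 9^{1}≡9, 9^{2}≡19, 9^{4}≡20, 9^{8}≡28. Then 9^{11} = 9^{8+2+1} ≡ 28 × 19 × 9 ≡ 14 mod 31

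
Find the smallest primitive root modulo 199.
g = 3. For each prime q|198: 3^{99}≡198, 3^{66}≡106, 3^{18}≡125, none ≡ 1, so ord_199(3) = 198 and 3 is a primitive root.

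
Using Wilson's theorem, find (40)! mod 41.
By Wilson's theorem, (40)! ≡ -1 ≡ 40 mod 41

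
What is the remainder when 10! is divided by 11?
By Wilson's theorem, (10)! ≡ -1 ≡ 10 mod 11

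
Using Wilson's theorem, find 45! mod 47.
(46)! = (45)! × (46) ≡ -1 (mod 47). So (45)! ≡ -1 × (46)^(-1) ≡ (-1)×(-1) = 1 (mod 47)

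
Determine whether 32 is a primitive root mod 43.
32^{14} ≡ 1 (mod 43) and 14 < 42, so ord_43(32) = 14 ≠ 42 and 32 is not a primitive root.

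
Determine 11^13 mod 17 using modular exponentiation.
By repeated squaring (mod 17): 11^{1}≡11, 11^{2}≡2, 11^{4}≡4, 11^{8}≡16. Then 11^{13} = 11^{8+4+1} ≡ 16 × 4 × 11 ≡ 7 (mod 17)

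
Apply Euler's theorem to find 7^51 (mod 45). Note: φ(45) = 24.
By Euler: 7^{24} ≡ 1 (mod 45) since gcd(7, 45) = 1. 51 = 2×24 + 3. So 7^{51} ≡ 7^{3} ≡ 28 (mod 45)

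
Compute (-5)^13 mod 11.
Using Fermat: (-5)^{10} ≡ 1 (mod 11). 13 ≡ 3 (mod 10). So (-5)^{13} ≡ (-5)^{3} ≡ 7 (mod 11)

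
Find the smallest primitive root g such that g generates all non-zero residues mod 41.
g = 6. For each prime q|40: 6^{20}≡40, 6^{8}≡10, none ≡ 1, so ord_41(6) = 40 and 6 is a primitive root.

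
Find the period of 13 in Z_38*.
Powers of 13 mod 38: 13^1≡13, 13^2≡17, 13^3≡31, 13^4≡23, 13^5≡33, 13^6≡11, 13^7≡29, 13^8≡35, 13^9≡37, 13^10≡25, 13^11≡21, 13^12≡7, 13^13≡15, 13^14≡5, 13^15≡27, 13^16≡9, 13^17≡3, 13^18≡1. ord_38(13) = 18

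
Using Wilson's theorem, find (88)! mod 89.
By Wilson's theorem, (88)! ≡ -1 ≡ 88 (mod 89)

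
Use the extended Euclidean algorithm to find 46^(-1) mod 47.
Extended GCD: 46(-1) + 47(1) = 1. So 46^(-1) ≡ -1 ≡ 46 mod 47. Verify: 46 × 46 = 2116 ≡ 1 mod 47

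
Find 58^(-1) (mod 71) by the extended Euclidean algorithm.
Extended GCD: 58(-11) + 71(9) = 1. So 58^(-1) ≡ -11 ≡ 60 (mod 71). Verify: 58 × 60 = 3480 ≡ 1 (mod 71)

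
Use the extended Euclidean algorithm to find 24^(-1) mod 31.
Extended GCD: 24(-9) + 31(7) = 1. So 24^(-1) ≡ -9 ≡ 22 mod 31. Verify: 24 × 22 = 528 ≡ 1 mod 31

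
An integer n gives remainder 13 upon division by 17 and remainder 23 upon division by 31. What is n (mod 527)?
M = 17 × 31 = 527. M₁ = 31, y₁ ≡ 11 (mod 17). M₂ = 17, y₂ ≡ 11 (mod 31). n = 13×31×11 + 23×17×11 ≡ 302 (mod 527)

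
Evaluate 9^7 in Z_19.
By repeated squaring (mod 19): 9^{1}≡9, 9^{2}≡5, 9^{4}≡6. Then 9^{7} = 9^{4+2+1} ≡ 6 × 5 × 9 ≡ 4 (mod 19)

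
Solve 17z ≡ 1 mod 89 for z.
Since 89 is prime, by Fermat 17^(-1) ≡ 17^{87} ≡ 21 mod 89. Verify: 17 × 21 = 357 ≡ 1 mod 89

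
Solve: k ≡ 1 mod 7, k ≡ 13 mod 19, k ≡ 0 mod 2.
M = 7 × 19 × 2 = 266. M₁ = 38, y₁ ≡ 5 mod 7. M₂ = 14, y₂ ≡ 15 mod 19. M₃ = 133, y₃ ≡ 1 mod 2. k = 1×38×5 + 13×14×15 + 0×133×1 ≡ 260 mod 266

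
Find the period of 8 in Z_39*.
Powers of 8 mod 39: 8^1≡8, 8^2≡25, 8^3≡5, 8^4≡1. So the order of 8 is 4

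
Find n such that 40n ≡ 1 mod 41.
Since 41 is prime, by Fermat 40^(-1) ≡ 40^{39} ≡ 40 mod 41. Verify: 40 × 40 = 1600 ≡ 1 mod 41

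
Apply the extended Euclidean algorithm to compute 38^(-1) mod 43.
Extended GCD: 38(17) + 43(-15) = 1. So 38^(-1) ≡ 17 (mod 43). Verify: 38 × 17 = 646 ≡ 1 (mod 43)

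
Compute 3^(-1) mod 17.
Since 17 is prime, by Fermat 3^(-1) ≡ 3^{15} ≡ 6 mod 17. Verify: 3 × 6 = 18 ≡ 1 mod 17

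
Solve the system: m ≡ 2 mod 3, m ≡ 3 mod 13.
M = 3 × 13 = 39. M₁ = 13, y₁ ≡ 1 mod 3. M₂ = 3, y₂ ≡ 9 mod 13. m = 2×13×1 + 3×3×9 ≡ 29 mod 39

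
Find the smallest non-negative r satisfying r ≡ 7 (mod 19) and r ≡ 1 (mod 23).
M = 19 × 23 = 437. M₁ = 23, y₁ ≡ 5 (mod 19). M₂ = 19, y₂ ≡ 17 (mod 23). r = 7×23×5 + 1×19×17 ≡ 254 (mod 437)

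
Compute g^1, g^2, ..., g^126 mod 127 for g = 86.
86^1, 86^2, ..., 86^{126} mod 127: [86, 30, 40, 11, 57, 76, 59, 121, 119, 74, 14, 61, 39, 52, 27, 36, 48, 64, 43, 15, 20, 69, 92, 38, 93, 124, 123, 37, 7, 94, 83, 26, 77, 18, 24, 32, 85, 71, 10, 98, 46, 19, 110, 62, 125, 82, 67, 47, 105, 13, 102, 9, 12, 16, 106, 99, 5, 49, 23, 73, 55, 31, 126, 41, 97, 87, 116, 70, 51, 68, 6, 8, 53, 113, 66, 88, 75, 100, 91, 79, 63, 84, 112, 107, 58, 35, 89, 34, 3, 4, 90, 120, 33, 44, 101, 50, 109, 103, 95, 42, 56, 117, 29, 81, 108, 17, 65, 2, 45, 60, 80, 22, 114, 25, 118, 115, 111, 21, 28, 122, 78, 104, 54, 72, 96, 1]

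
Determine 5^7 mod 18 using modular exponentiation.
By repeated squaring mod 18: 5^{1}≡5, 5^{2}≡7, 5^{4}≡13. Then 5^{7} = 5^{4+2+1} ≡ 13 × 7 × 5 ≡ 5 mod 18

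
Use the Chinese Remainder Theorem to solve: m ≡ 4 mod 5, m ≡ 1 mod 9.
M = 5 × 9 = 45. M₁ = 9, y₁ ≡ 4 mod 5. M₂ = 5, y₂ ≡ 2 mod 9. m = 4×9×4 + 1×5×2 ≡ 19 mod 45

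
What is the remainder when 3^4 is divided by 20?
3^{4} = 81 ≡ 1 (mod 20)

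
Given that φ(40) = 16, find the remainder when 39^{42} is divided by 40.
By Euler: 39^{16} ≡ 1 mod 40 since gcd(39, 40) = 1. 42 = 2×16 + 10. So 39^{42} ≡ 39^{10} ≡ 1 mod 40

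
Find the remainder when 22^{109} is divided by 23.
By Fermat: 22^{22} ≡ 1 (mod 23). 109 = 4×22 + 21. So 22^{109} ≡ 22^{21} ≡ 22 (mod 23)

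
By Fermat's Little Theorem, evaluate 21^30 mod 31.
By Fermat's Little Theorem, 21^{30} ≡ 1 mod 31 since 31 is prime and gcd(21, 31) = 1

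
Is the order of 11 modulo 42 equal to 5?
Powers of 11 mod 42: 11^1≡11, 11^2≡37, 11^3≡29, 11^4≡25, 11^5≡23, 11^6≡1. 11^5≡23≢1, so ord ≠ 5. No, the actual order is 6.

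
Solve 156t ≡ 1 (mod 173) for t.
Since 173 is prime, by Fermat 156^(-1) ≡ 156^{171} ≡ 61 (mod 173). Verify: 156 × 61 = 9516 ≡ 1 (mod 173)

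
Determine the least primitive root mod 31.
g = 3. For each prime q|30: 3^{15}≡30, 3^{10}≡25, 3^{6}≡16, none ≡ 1, so ord_31(3) = 30 and 3 is a primitive root.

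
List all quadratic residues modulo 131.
Quadratic residues modulo 131: {1, 3, 4, 5, 7, 9, 11, 12, 13, 15, 16, 20, 21, 25, 27, 28, 33, 34, 35, 36, 38, 39, 41, 43, 44, 45, 46, 48, 49, 52, 53, 55, 58, 59, 60, 61, 62, 63, 64, 65, 74, 75, 77, 80, 81, 84, 89, 91, 94, 99, 100, 101, 102, 105, 107, 108, 109, 112, 113, 114, 117, 121, 123, 125, 129}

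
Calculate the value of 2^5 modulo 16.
By repeated squaring mod 16: 2^{1}≡2, 2^{2}≡4, 2^{4}≡0. Then 2^{5} = 2^{4+1} ≡ 0 × 2 ≡ 0 mod 16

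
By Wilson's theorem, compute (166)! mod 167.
By Wilson's theorem, (166)! ≡ -1 ≡ 166 mod 167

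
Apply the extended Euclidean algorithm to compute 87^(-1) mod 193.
Extended GCD: 87(71) + 193(-32) = 1. So 87^(-1) ≡ 71 mod 193. Verify: 87 × 71 = 6177 ≡ 1 mod 193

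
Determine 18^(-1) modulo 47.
Since 47 is prime, by Fermat 18^(-1) ≡ 18^{45} ≡ 34 (mod 47). Verify: 18 × 34 = 612 ≡ 1 (mod 47)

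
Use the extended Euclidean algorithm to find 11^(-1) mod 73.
Extended GCD: 11(20) + 73(-3) = 1. So 11^(-1) ≡ 20 mod 73. Verify: 11 × 20 = 220 ≡ 1 mod 73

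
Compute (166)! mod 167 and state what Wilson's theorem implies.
(166)! mod 167 = 166. Since this equals -1 mod 167, Wilson confirms 167 is prime.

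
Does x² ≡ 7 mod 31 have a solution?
By Euler's criterion: 7^{15} ≡ 1 mod 31. Since this equals 1, 7 is a QR.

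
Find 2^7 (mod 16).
By repeated squaring (mod 16): 2^{1}≡2, 2^{2}≡4, 2^{4}≡0. Then 2^{7} = 2^{4+2+1} ≡ 0 × 4 × 2 ≡ 0 (mod 16)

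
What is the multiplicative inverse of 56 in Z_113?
Since 113 is prime, by Fermat 56^(-1) ≡ 56^{111} ≡ 111 mod 113. Verify: 56 × 111 = 6216 ≡ 1 mod 113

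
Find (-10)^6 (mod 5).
By repeated squaring (mod 5): (-10)^{1}≡0, (-10)^{2}≡0, (-10)^{4}≡0. Then (-10)^{6} = (-10)^{4+2} ≡ 0 × 0 ≡ 0 (mod 5)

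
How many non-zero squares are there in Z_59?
The squaring map on Z_59* is 2-to-1, so there are (58)/2 = 29 QRs.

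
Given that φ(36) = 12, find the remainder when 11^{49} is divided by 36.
By Euler: 11^{12} ≡ 1 (mod 36) since gcd(11, 36) = 1. 49 = 4×12 + 1. So 11^{49} ≡ 11^{1} ≡ 11 (mod 36)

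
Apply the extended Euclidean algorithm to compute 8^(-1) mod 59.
Extended GCD: 8(-22) + 59(3) = 1. So 8^(-1) ≡ -22 ≡ 37 (mod 59). Verify: 8 × 37 = 296 ≡ 1 (mod 59)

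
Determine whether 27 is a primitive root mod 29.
ord_29(27) divides 28. For each prime q|28: 27^{14}≡28, 27^{4}≡16, none ≡ 1. So 27 has order 28 and is a primitive root mod 29.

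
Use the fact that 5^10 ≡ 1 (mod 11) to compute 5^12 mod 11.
By Fermat: 5^{10} ≡ 1 (mod 11). So 5^{12} = 5^{10} · 5^{2} ≡ 5^{2} ≡ 3 (mod 11)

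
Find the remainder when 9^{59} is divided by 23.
By Fermat: 9^{22} ≡ 1 mod 23. 59 = 2×22 + 15. So 9^{59} ≡ 9^{15} ≡ 6 mod 23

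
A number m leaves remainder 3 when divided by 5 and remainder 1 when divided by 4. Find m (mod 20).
M = 5 × 4 = 20. M₁ = 4, y₁ ≡ 4 (mod 5). M₂ = 5, y₂ ≡ 1 (mod 4). m = 3×4×4 + 1×5×1 ≡ 13 (mod 20)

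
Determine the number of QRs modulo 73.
For prime 73, there are (p-1)/2 = (73-1)/2 = 36 quadratic residues (excluding 0).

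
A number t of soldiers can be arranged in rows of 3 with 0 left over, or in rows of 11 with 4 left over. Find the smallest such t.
M = 3 × 11 = 33. M₁ = 11, y₁ ≡ 2 mod 3. M₂ = 3, y₂ ≡ 4 mod 11. t = 0×11×2 + 4×3×4 ≡ 15 mod 33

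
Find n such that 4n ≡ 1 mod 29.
Since 29 is prime, by Fermat 4^(-1) ≡ 4^{27} ≡ 22 mod 29. Verify: 4 × 22 = 88 ≡ 1 mod 29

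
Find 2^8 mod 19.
By repeated squaring mod 19: 2^{1}≡2, 2^{2}≡4, 2^{4}≡16, 2^{8}≡9. So 2^{8} ≡ 9 mod 19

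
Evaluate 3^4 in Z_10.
3^{4} = 81 ≡ 1 mod 10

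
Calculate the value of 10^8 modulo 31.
By repeated squaring mod 31: 10^{1}≡10, 10^{2}≡7, 10^{4}≡18, 10^{8}≡14. So 10^{8} ≡ 14 mod 31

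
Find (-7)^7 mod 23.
By repeated squaring mod 23: (-7)^{1}≡16, (-7)^{2}≡3, (-7)^{4}≡9. Then (-7)^{7} = (-7)^{4+2+1} ≡ 9 × 3 × 16 ≡ 18 mod 23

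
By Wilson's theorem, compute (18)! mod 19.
By Wilson's theorem, (18)! ≡ -1 ≡ 18 mod 19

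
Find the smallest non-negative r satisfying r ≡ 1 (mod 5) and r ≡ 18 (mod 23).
M = 5 × 23 = 115. M₁ = 23, y₁ ≡ 2 (mod 5). M₂ = 5, y₂ ≡ 14 (mod 23). r = 1×23×2 + 18×5×14 ≡ 41 (mod 115)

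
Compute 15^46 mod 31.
Using Fermat: 15^{30} ≡ 1 mod 31. 46 ≡ 16 mod 30. So 15^{46} ≡ 15^{16} ≡ 16 mod 31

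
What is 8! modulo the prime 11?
(10)! = (8)! × (9) × (10) ≡ -1 (mod 11). So (8)! ≡ -1 × [(10)(9)]^(-1) ≡ 5 (mod 11)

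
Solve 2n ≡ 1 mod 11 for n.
Since 11 is prime, by Fermat 2^(-1) ≡ 2^{9} ≡ 6 mod 11. Verify: 2 × 6 = 12 ≡ 1 mod 11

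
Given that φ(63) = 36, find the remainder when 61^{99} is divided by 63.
By Euler: 61^{36} ≡ 1 (mod 63) since gcd(61, 63) = 1. 99 = 2×36 + 27. So 61^{99} ≡ 61^{27} ≡ 55 (mod 63)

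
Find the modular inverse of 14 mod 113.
Since 113 is prime, by Fermat 14^(-1) ≡ 14^{111} ≡ 105 mod 113. Verify: 14 × 105 = 1470 ≡ 1 mod 113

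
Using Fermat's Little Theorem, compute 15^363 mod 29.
By Fermat: 15^{28} ≡ 1 mod 29. 363 ≡ 27 mod 28. So 15^{363} ≡ 15^{27} ≡ 2 mod 29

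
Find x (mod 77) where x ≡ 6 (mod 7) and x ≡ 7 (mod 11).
M = 7 × 11 = 77. M₁ = 11, y₁ ≡ 2 (mod 7). M₂ = 7, y₂ ≡ 8 (mod 11). x = 6×11×2 + 7×7×8 ≡ 62 (mod 77)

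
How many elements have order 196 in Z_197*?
Number of primitive roots mod 197 = φ(p-1) = φ(196) = 84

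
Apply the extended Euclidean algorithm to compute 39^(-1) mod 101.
Extended GCD: 39(-44) + 101(17) = 1. So 39^(-1) ≡ -44 ≡ 57 (mod 101). Verify: 39 × 57 = 2223 ≡ 1 (mod 101)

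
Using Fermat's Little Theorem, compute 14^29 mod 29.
By Fermat: 14^{28} ≡ 1 mod 29. So 14^{29} = 14^{28} · 14^{1} ≡ 14^{1} ≡ 14 mod 29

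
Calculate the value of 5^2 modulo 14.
5^{2} = 25 ≡ 11 mod 14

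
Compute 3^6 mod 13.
By repeated squaring (mod 13): 3^{1}≡3, 3^{2}≡9, 3^{4}≡3. Then 3^{6} = 3^{4+2} ≡ 3 × 9 ≡ 1 (mod 13)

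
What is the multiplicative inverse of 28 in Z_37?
Since 37 is prime, by Fermat 28^(-1) ≡ 28^{35} ≡ 4 mod 37. Verify: 28 × 4 = 112 ≡ 1 mod 37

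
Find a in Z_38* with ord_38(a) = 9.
5 has order 9 mod 38 since 5^{9} ≡ 1 mod 38 and no smaller power works.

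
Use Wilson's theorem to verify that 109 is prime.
(108)! mod 109 = 108. Since this equals -1 (mod 109), Wilson confirms 109 is prime.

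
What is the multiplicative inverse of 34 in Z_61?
Since 61 is prime, by Fermat 34^(-1) ≡ 34^{59} ≡ 9 (mod 61). Verify: 34 × 9 = 306 ≡ 1 (mod 61)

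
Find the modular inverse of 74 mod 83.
Since 83 is prime, by Fermat 74^(-1) ≡ 74^{81} ≡ 46 mod 83. Verify: 74 × 46 = 3404 ≡ 1 mod 83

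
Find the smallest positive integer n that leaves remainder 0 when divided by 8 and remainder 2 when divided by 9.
M = 8 × 9 = 72. M₁ = 9, y₁ ≡ 1 mod 8. M₂ = 8, y₂ ≡ 8 mod 9. n = 0×9×1 + 2×8×8 ≡ 56 mod 72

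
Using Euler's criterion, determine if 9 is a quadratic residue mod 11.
By Euler's criterion: 9^{5} ≡ 1 mod 11. Since this equals 1, 9 is a QR.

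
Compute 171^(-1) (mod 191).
Since 191 is prime, by Fermat 171^(-1) ≡ 171^{189} ≡ 105 (mod 191). Verify: 171 × 105 = 17955 ≡ 1 (mod 191)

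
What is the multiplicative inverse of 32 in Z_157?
Since 157 is prime, by Fermat 32^(-1) ≡ 32^{155} ≡ 54 (mod 157). Verify: 32 × 54 = 1728 ≡ 1 (mod 157)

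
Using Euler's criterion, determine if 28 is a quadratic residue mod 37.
By Euler's criterion: 28^{18} ≡ 1 (mod 37). Since this equals 1, 28 is a QR.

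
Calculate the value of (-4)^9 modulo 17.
By repeated squaring (mod 17): (-4)^{1}≡13, (-4)^{2}≡16, (-4)^{4}≡1, (-4)^{8}≡1. Then (-4)^{9} = (-4)^{8+1} ≡ 1 × 13 ≡ 13 (mod 17)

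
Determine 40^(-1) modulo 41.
Since 41 is prime, by Fermat 40^(-1) ≡ 40^{39} ≡ 40 (mod 41). Verify: 40 × 40 = 1600 ≡ 1 (mod 41)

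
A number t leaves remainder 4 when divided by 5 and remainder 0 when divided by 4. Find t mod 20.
M = 5 × 4 = 20. M₁ = 4, y₁ ≡ 4 mod 5. M₂ = 5, y₂ ≡ 1 mod 4. t = 4×4×4 + 0×5×1 ≡ 4 mod 20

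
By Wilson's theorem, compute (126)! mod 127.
By Wilson's theorem, (126)! ≡ -1 ≡ 126 mod 127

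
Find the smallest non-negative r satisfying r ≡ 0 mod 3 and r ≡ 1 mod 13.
M = 3 × 13 = 39. M₁ = 13, y₁ ≡ 1 mod 3. M₂ = 3, y₂ ≡ 9 mod 13. r = 0×13×1 + 1×3×9 ≡ 27 mod 39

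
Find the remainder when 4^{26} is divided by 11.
By Fermat: 4^{10} ≡ 1 (mod 11). 26 = 2×10 + 6. So 4^{26} ≡ 4^{6} ≡ 4 (mod 11)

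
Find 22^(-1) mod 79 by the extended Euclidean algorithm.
Extended GCD: 22(18) + 79(-5) = 1. So 22^(-1) ≡ 18 mod 79. Verify: 22 × 18 = 396 ≡ 1 mod 79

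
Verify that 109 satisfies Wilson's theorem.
(108)! mod 109 = 108. Since this equals -1 mod 109, Wilson confirms 109 is prime.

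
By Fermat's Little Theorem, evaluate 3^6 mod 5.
By Fermat: 3^{4} ≡ 1 (mod 5). So 3^{6} = 3^{4} · 3^{2} ≡ 3^{2} ≡ 4 (mod 5)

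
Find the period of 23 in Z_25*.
Powers of 23 mod 25: 23^1≡23, 23^2≡4, 23^3≡17, 23^4≡16, 23^5≡18, 23^6≡14, 23^7≡22, 23^8≡6, 23^9≡13, 23^10≡24, 23^11≡2, 23^12≡21, 23^13≡8, 23^14≡9, 23^15≡7, 23^16≡11, 23^17≡3, 23^18≡19, 23^19≡12, 23^20≡1. So the order of 23 is 20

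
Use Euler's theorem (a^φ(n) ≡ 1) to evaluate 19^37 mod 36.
By Euler: 19^{12} ≡ 1 (mod 36) since gcd(19, 36) = 1. 37 = 3×12 + 1. So 19^{37} ≡ 19^{1} ≡ 19 (mod 36)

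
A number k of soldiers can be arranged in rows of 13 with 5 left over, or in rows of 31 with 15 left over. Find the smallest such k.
M = 13 × 31 = 403. M₁ = 31, y₁ ≡ 8 (mod 13). M₂ = 13, y₂ ≡ 12 (mod 31). k = 5×31×8 + 15×13×12 ≡ 356 (mod 403)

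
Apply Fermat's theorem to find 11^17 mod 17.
By Fermat: 11^{16} ≡ 1 mod 17. So 11^{17} = 11^{16} · 11^{1} ≡ 11^{1} ≡ 11 mod 17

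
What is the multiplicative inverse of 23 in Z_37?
Since 37 is prime, by Fermat 23^(-1) ≡ 23^{35} ≡ 29 mod 37. Verify: 23 × 29 = 667 ≡ 1 mod 37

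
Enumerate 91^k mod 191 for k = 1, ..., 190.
91^1, 91^2, ..., 91^{190} mod 191: [91, 68, 76, 40, 11, 46, 175, 72, 58, 121, 124, 15, 28, 65, 185, 27, 165, 117, 142, 125, 106, 96, 141, 34, 38, 20, 101, 23, 183, 36, 29, 156, 62, 103, 14, 128, 188, 109, 178, 154, 71, 158, 53, 48, 166, 17, 19, 10, 146, 107, 187, 18, 110, 78, 31, 147, 7, 64, 94, 150, 89, 77, 131, 79, 122, 24, 83, 104, 105, 5, 73, 149, 189, 9, 55, 39, 111, 169, 99, 32, 47, 75, 140, 134, 161, 135, 61, 12, 137, 52, 148, 98, 132, 170, 190, 100, 123, 115, 151, 180, 145, 16, 119, 133, 70, 67, 176, 163, 126, 6, 164, 26, 74, 49, 66, 85, 95, 50, 157, 153, 171, 90, 168, 8, 155, 162, 35, 129, 88, 177, 63, 3, 82, 13, 37, 120, 33, 138, 143, 25, 174, 172, 181, 45, 84, 4, 173, 81, 113, 160, 44, 184, 127, 97, 41, 102, 114, 60, 112, 69, 167, 108, 87, 86, 186, 118, 42, 2, 182, 136, 152, 80, 22, 92, 159, 144, 116, 51, 57, 30, 56, 130, 179, 54, 139, 43, 93, 59, 21, 1]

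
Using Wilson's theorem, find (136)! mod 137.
By Wilson's theorem, (136)! ≡ -1 ≡ 136 mod 137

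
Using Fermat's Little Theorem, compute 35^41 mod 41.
By Fermat: 35^{40} ≡ 1 (mod 41). So 35^{41} = 35^{40} · 35^{1} ≡ 35^{1} ≡ 35 (mod 41)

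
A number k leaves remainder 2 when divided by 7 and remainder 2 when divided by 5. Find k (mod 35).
M = 7 × 5 = 35. M₁ = 5, y₁ ≡ 3 (mod 7). M₂ = 7, y₂ ≡ 3 (mod 5). k = 2×5×3 + 2×7×3 ≡ 2 (mod 35)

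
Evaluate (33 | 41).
(33/41) = 33^{20} mod 41 = 1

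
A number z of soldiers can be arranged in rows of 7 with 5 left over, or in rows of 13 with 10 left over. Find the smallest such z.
M = 7 × 13 = 91. M₁ = 13, y₁ ≡ 6 (mod 7). M₂ = 7, y₂ ≡ 2 (mod 13). z = 5×13×6 + 10×7×2 ≡ 75 (mod 91)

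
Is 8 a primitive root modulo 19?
8^{6} ≡ 1 mod 19 and 6 < 18, so ord_19(8) = 6 ≠ 18 and 8 is not a primitive root.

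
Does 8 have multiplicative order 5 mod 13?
Powers of 8 mod 13: 8^1≡8, 8^2≡12, 8^3≡5, 8^4≡1. Already 8^4≡1, so the order is 4 < 5. No, the actual order is 4.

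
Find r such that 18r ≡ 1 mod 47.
Since 47 is prime, by Fermat 18^(-1) ≡ 18^{45} ≡ 34 mod 47. Verify: 18 × 34 = 612 ≡ 1 mod 47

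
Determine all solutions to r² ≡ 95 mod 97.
The square roots of 95 mod 97 are 17 and 80. Verify: 17² = 289 ≡ 95 mod 97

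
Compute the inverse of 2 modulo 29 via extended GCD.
Extended GCD: 2(-14) + 29(1) = 1. So 2^(-1) ≡ -14 ≡ 15 mod 29. Verify: 2 × 15 = 30 ≡ 1 mod 29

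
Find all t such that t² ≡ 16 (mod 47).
The square roots of 16 mod 47 are 4 and 43. Verify: 4² = 16 ≡ 16 (mod 47)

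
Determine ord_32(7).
Powers of 7 mod 32: 7^1≡7, 7^2≡17, 7^3≡23, 7^4≡1. ord_32(7) = 4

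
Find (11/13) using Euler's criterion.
(11/13) = 11^{6} mod 13 = -1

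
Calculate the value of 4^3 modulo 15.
4^{3} = 64 ≡ 4 (mod 15)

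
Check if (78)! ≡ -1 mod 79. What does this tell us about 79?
(78)! mod 79 = 78. Since this equals -1 mod 79, Wilson confirms 79 is prime.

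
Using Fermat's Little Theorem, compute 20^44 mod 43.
By Fermat: 20^{42} ≡ 1 mod 43. So 20^{44} = 20^{42} · 20^{2} ≡ 20^{2} ≡ 13 mod 43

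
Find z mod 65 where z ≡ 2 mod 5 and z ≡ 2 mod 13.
M = 5 × 13 = 65. M₁ = 13, y₁ ≡ 2 mod 5. M₂ = 5, y₂ ≡ 8 mod 13. z = 2×13×2 + 2×5×8 ≡ 2 mod 65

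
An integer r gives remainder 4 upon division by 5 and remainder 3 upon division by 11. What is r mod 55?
M = 5 × 11 = 55. M₁ = 11, y₁ ≡ 1 mod 5. M₂ = 5, y₂ ≡ 9 mod 11. r = 4×11×1 + 3×5×9 ≡ 14 mod 55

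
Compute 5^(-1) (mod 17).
Since 17 is prime, by Fermat 5^(-1) ≡ 5^{15} ≡ 7 (mod 17). Verify: 5 × 7 = 35 ≡ 1 (mod 17)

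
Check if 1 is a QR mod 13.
By Euler's criterion: 1^{6} ≡ 1 (mod 13). Since this equals 1, 1 is a QR.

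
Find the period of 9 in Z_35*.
Powers of 9 mod 35: 9^1≡9, 9^2≡11, 9^3≡29, 9^4≡16, 9^5≡4, 9^6≡1. Order = 6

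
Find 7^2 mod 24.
7^{2} = 49 ≡ 1 mod 24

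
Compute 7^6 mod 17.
By repeated squaring mod 17: 7^{1}≡7, 7^{2}≡15, 7^{4}≡4. Then 7^{6} = 7^{4+2} ≡ 4 × 15 ≡ 9 mod 17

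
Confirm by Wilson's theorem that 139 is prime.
(138)! mod 139 = 138. Since this equals -1 (mod 139), Wilson confirms 139 is prime.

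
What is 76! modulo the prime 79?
(78)! = (76)! × (77) × (78) ≡ -1 mod 79. So (76)! ≡ -1 × [(78)(77)]^(-1) ≡ 39 mod 79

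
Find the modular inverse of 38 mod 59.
Since 59 is prime, by Fermat 38^(-1) ≡ 38^{57} ≡ 14 (mod 59). Verify: 38 × 14 = 532 ≡ 1 (mod 59)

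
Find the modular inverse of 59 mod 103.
Since 103 is prime, by Fermat 59^(-1) ≡ 59^{101} ≡ 7 mod 103. Verify: 59 × 7 = 413 ≡ 1 mod 103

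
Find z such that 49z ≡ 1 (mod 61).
Since 61 is prime, by Fermat 49^(-1) ≡ 49^{59} ≡ 5 (mod 61). Verify: 49 × 5 = 245 ≡ 1 (mod 61)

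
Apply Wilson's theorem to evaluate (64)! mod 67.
(66)! = (64)! × (65) × (66) ≡ -1 (mod 67). So (64)! ≡ -1 × [(66)(65)]^(-1) ≡ 33 (mod 67)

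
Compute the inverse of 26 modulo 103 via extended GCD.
Extended GCD: 26(4) + 103(-1) = 1. So 26^(-1) ≡ 4 (mod 103). Verify: 26 × 4 = 104 ≡ 1 (mod 103)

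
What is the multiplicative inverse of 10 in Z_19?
Since 19 is prime, by Fermat 10^(-1) ≡ 10^{17} ≡ 2 (mod 19). Verify: 10 × 2 = 20 ≡ 1 (mod 19)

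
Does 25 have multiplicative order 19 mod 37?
Powers of 25 mod 37: 25^1≡25, 25^2≡33, 25^3≡11, 25^4≡16, 25^5≡30, 25^6≡10, 25^7≡28, 25^8≡34, 25^9≡36, 25^10≡12, 25^11≡4, 25^12≡26, 25^13≡21, 25^14≡7, 25^15≡27, 25^16≡9, 25^17≡3, 25^18≡1. Already 25^18≡1, so the order is 18 < 19. No, the actual order is 18.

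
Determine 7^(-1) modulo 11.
Since 11 is prime, by Fermat 7^(-1) ≡ 7^{9} ≡ 8 (mod 11). Verify: 7 × 8 = 56 ≡ 1 (mod 11)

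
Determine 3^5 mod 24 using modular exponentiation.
By repeated squaring (mod 24): 3^{1}≡3, 3^{2}≡9, 3^{4}≡9. Then 3^{5} = 3^{4+1} ≡ 9 × 3 ≡ 3 (mod 24)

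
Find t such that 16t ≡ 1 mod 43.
Since 43 is prime, by Fermat 16^(-1) ≡ 16^{41} ≡ 35 mod 43. Verify: 16 × 35 = 560 ≡ 1 mod 43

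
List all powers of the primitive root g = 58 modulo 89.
58^1, 58^2, ..., 58^{88} mod 89: [58, 71, 24, 57, 13, 42, 33, 45, 29, 80, 12, 73, 51, 21, 61, 67, 59, 40, 6, 81, 70, 55, 75, 78, 74, 20, 3, 85, 35, 72, 82, 39, 37, 10, 46, 87, 62, 36, 41, 64, 63, 5, 23, 88, 31, 18, 65, 32, 76, 47, 56, 44, 60, 9, 77, 16, 38, 68, 28, 22, 30, 49, 83, 8, 19, 34, 14, 11, 15, 69, 86, 4, 54, 17, 7, 50, 52, 79, 43, 2, 27, 53, 48, 25, 26, 84, 66, 1]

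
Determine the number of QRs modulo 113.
The squaring map on Z_113* is 2-to-1, so there are (112)/2 = 56 QRs.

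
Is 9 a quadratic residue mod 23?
By Euler's criterion: 9^{11} ≡ 1 mod 23. Since this equals 1, 9 is a QR.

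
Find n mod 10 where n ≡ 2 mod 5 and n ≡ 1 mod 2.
M = 5 × 2 = 10. M₁ = 2, y₁ ≡ 3 mod 5. M₂ = 5, y₂ ≡ 1 mod 2. n = 2×2×3 + 1×5×1 ≡ 7 mod 10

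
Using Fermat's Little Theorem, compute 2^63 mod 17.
By Fermat: 2^{16} ≡ 1 mod 17. 63 = 3×16 + 15. So 2^{63} ≡ 2^{15} ≡ 9 mod 17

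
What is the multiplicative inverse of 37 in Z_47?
Since 47 is prime, by Fermat 37^(-1) ≡ 37^{45} ≡ 14 mod 47. Verify: 37 × 14 = 518 ≡ 1 mod 47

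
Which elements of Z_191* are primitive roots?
There are φ(190) = 72 primitive roots mod 191: {19, 21, 22, 28, 29, 33, 35, 42, 44, 47, 53, 56, 57, 58, 61, 62, 63, 71, 73, 74, 76, 83, 87, 88, 89, 91, 93, 94, 95, 99, 101, 105, 106, 110, 111, 112, 113, 114, 116, 119, 123, 124, 126, 127, 131, 132, 137, 140, 141, 143, 145, 146, 148, 151, 157, 164, 165, 167, 168, 171, 173, 174, 175, 176, 178, 179, 181, 182, 183, 187, 188, 189}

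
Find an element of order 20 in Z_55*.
2 has order 20 mod 55 since 2^{20} ≡ 1 mod 55 and no smaller power works.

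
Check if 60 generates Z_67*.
60^{33} ≡ 1 (mod 67) and 33 < 66, so ord_67(60) = 33 ≠ 66 and 60 is not a primitive root.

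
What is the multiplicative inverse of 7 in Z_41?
Since 41 is prime, by Fermat 7^(-1) ≡ 7^{39} ≡ 6 (mod 41). Verify: 7 × 6 = 42 ≡ 1 (mod 41)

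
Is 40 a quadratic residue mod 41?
By Euler's criterion: 40^{20} ≡ 1 (mod 41). Since this equals 1, 40 is a QR.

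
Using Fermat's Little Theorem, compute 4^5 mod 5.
By Fermat: 4^{4} ≡ 1 (mod 5). So 4^{5} = 4^{4} · 4^{1} ≡ 4^{1} ≡ 4 (mod 5)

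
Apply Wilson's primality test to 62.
(61)! mod 62 = 0. Since 0 ≢ -1 mod 62, 62 is not prime.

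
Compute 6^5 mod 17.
By repeated squaring mod 17: 6^{1}≡6, 6^{2}≡2, 6^{4}≡4. Then 6^{5} = 6^{4+1} ≡ 4 × 6 ≡ 7 mod 17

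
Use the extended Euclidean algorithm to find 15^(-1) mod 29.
Extended GCD: 15(2) + 29(-1) = 1. So 15^(-1) ≡ 2 mod 29. Verify: 15 × 2 = 30 ≡ 1 mod 29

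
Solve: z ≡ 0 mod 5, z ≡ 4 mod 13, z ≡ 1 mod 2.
M = 5 × 13 × 2 = 130. M₁ = 26, y₁ ≡ 1 mod 5. M₂ = 10, y₂ ≡ 4 mod 13. M₃ = 65, y₃ ≡ 1 mod 2. z = 0×26×1 + 4×10×4 + 1×65×1 ≡ 95 mod 130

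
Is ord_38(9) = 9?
Powers of 9 mod 38: 9^1≡9, 9^2≡5, 9^3≡7, 9^4≡25, 9^5≡35, 9^6≡11, 9^7≡23, 9^8≡17, 9^9≡1. First k with 9^k≡1 is k=9. Yes, ord_38(9) = 9.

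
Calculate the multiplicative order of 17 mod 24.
Powers of 17 mod 24: 17^1≡17, 17^2≡1. ord_24(17) = 2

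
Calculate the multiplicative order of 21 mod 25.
Powers of 21 mod 25: 21^1≡21, 21^2≡16, 21^3≡11, 21^4≡6, 21^5≡1. ord_25(21) = 5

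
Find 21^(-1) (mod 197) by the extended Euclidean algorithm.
Extended GCD: 21(-75) + 197(8) = 1. So 21^(-1) ≡ -75 ≡ 122 (mod 197). Verify: 21 × 122 = 2562 ≡ 1 (mod 197)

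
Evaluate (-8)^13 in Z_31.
By repeated squaring mod 31: (-8)^{1}≡23, (-8)^{2}≡2, (-8)^{4}≡4, (-8)^{8}≡16. Then (-8)^{13} = (-8)^{8+4+1} ≡ 16 × 4 × 23 ≡ 15 mod 31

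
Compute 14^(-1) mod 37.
Since 37 is prime, by Fermat 14^(-1) ≡ 14^{35} ≡ 8 mod 37. Verify: 14 × 8 = 112 ≡ 1 mod 37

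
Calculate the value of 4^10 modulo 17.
By repeated squaring mod 17: 4^{1}≡4, 4^{2}≡16, 4^{4}≡1, 4^{8}≡1. Then 4^{10} = 4^{8+2} ≡ 1 × 16 ≡ 16 mod 17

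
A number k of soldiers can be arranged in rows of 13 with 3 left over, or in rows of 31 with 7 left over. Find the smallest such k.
M = 13 × 31 = 403. M₁ = 31, y₁ ≡ 8 mod 13. M₂ = 13, y₂ ≡ 12 mod 31. k = 3×31×8 + 7×13×12 ≡ 224 mod 403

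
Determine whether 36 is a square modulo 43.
By Euler's criterion: 36^{21} ≡ 1 (mod 43). Since this equals 1, 36 is a QR.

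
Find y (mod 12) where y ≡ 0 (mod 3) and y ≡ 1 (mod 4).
M = 3 × 4 = 12. M₁ = 4, y₁ ≡ 1 (mod 3). M₂ = 3, y₂ ≡ 3 (mod 4). y = 0×4×1 + 1×3×3 ≡ 9 (mod 12)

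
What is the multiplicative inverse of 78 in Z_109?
Since 109 is prime, by Fermat 78^(-1) ≡ 78^{107} ≡ 7 (mod 109). Verify: 78 × 7 = 546 ≡ 1 (mod 109)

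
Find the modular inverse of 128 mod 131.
Since 131 is prime, by Fermat 128^(-1) ≡ 128^{129} ≡ 87 (mod 131). Verify: 128 × 87 = 11136 ≡ 1 (mod 131)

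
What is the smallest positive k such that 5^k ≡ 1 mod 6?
Powers of 5 mod 6: 5^1≡5, 5^2≡1. So the order of 5 is 2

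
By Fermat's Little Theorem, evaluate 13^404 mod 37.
By Fermat: 13^{36} ≡ 1 (mod 37). 404 ≡ 8 (mod 36). So 13^{404} ≡ 13^{8} ≡ 9 (mod 37)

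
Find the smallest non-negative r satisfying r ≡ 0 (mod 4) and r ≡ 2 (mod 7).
M = 4 × 7 = 28. M₁ = 7, y₁ ≡ 3 (mod 4). M₂ = 4, y₂ ≡ 2 (mod 7). r = 0×7×3 + 2×4×2 ≡ 16 (mod 28)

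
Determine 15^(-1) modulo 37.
Since 37 is prime, by Fermat 15^(-1) ≡ 15^{35} ≡ 5 (mod 37). Verify: 15 × 5 = 75 ≡ 1 (mod 37)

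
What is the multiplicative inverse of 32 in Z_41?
Since 41 is prime, by Fermat 32^(-1) ≡ 32^{39} ≡ 9 (mod 41). Verify: 32 × 9 = 288 ≡ 1 (mod 41)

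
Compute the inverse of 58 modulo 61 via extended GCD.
Extended GCD: 58(20) + 61(-19) = 1. So 58^(-1) ≡ 20 mod 61. Verify: 58 × 20 = 1160 ≡ 1 mod 61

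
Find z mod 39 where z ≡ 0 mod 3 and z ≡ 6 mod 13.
M = 3 × 13 = 39. M₁ = 13, y₁ ≡ 1 mod 3. M₂ = 3, y₂ ≡ 9 mod 13. z = 0×13×1 + 6×3×9 ≡ 6 mod 39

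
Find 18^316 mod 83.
Using Fermat: 18^{82} ≡ 1 mod 83. 316 ≡ 70 mod 82. So 18^{316} ≡ 18^{70} ≡ 36 mod 83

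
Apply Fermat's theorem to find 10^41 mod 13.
By Fermat: 10^{12} ≡ 1 mod 13. 41 = 3×12 + 5. So 10^{41} ≡ 10^{5} ≡ 4 mod 13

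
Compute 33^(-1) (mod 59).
Since 59 is prime, by Fermat 33^(-1) ≡ 33^{57} ≡ 34 (mod 59). Verify: 33 × 34 = 1122 ≡ 1 (mod 59)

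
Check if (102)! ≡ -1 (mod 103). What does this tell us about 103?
(102)! mod 103 = 102. Since this equals -1 (mod 103), Wilson confirms 103 is prime.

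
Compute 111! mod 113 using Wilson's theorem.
(112)! = (111)! × (112) ≡ -1 mod 113. So (111)! ≡ -1 × (112)^(-1) ≡ (-1)×(-1) = 1 mod 113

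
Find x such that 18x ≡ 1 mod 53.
Since 53 is prime, by Fermat 18^(-1) ≡ 18^{51} ≡ 3 mod 53. Verify: 18 × 3 = 54 ≡ 1 mod 53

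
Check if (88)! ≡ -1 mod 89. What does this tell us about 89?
(88)! mod 89 = 88. Since this equals -1 mod 89, Wilson confirms 89 is prime.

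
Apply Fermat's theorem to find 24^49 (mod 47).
By Fermat: 24^{46} ≡ 1 (mod 47). So 24^{49} = 24^{46} · 24^{3} ≡ 24^{3} ≡ 6 (mod 47)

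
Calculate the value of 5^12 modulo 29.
By repeated squaring mod 29: 5^{1}≡5, 5^{2}≡25, 5^{4}≡16, 5^{8}≡24. Then 5^{12} = 5^{8+4} ≡ 24 × 16 ≡ 7 mod 29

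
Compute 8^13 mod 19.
By repeated squaring (mod 19): 8^{1}≡8, 8^{2}≡7, 8^{4}≡11, 8^{8}≡7. Then 8^{13} = 8^{8+4+1} ≡ 7 × 11 × 8 ≡ 8 (mod 19)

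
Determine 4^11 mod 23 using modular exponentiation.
By repeated squaring mod 23: 4^{1}≡4, 4^{2}≡16, 4^{4}≡3, 4^{8}≡9. Then 4^{11} = 4^{8+2+1} ≡ 9 × 16 × 4 ≡ 1 mod 23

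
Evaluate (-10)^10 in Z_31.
By repeated squaring (mod 31): (-10)^{1}≡21, (-10)^{2}≡7, (-10)^{4}≡18, (-10)^{8}≡14. Then (-10)^{10} = (-10)^{8+2} ≡ 14 × 7 ≡ 5 (mod 31)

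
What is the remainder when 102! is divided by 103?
By Wilson's theorem, (102)! ≡ -1 ≡ 102 (mod 103)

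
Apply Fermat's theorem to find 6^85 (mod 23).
By Fermat: 6^{22} ≡ 1 (mod 23). 85 = 3×22 + 19. So 6^{85} ≡ 6^{19} ≡ 18 (mod 23)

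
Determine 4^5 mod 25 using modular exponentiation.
By repeated squaring mod 25: 4^{1}≡4, 4^{2}≡16, 4^{4}≡6. Then 4^{5} = 4^{4+1} ≡ 6 × 4 ≡ 24 mod 25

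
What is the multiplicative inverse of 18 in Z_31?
Since 31 is prime, by Fermat 18^(-1) ≡ 18^{29} ≡ 19 (mod 31). Verify: 18 × 19 = 342 ≡ 1 (mod 31)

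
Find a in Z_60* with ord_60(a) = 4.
7 has order 4 mod 60 since 7^{4} ≡ 1 (mod 60) and no smaller power works.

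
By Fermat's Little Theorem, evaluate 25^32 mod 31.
By Fermat: 25^{30} ≡ 1 mod 31. So 25^{32} = 25^{30} · 25^{2} ≡ 25^{2} ≡ 5 mod 31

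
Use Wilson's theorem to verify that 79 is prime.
(78)! mod 79 = 78. Since this equals -1 (mod 79), Wilson confirms 79 is prime.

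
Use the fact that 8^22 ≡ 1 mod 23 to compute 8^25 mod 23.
By Fermat: 8^{22} ≡ 1 mod 23. So 8^{25} = 8^{22} · 8^{3} ≡ 8^{3} ≡ 6 mod 23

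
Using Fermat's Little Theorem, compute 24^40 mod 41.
By Fermat's Little Theorem, 24^{40} ≡ 1 (mod 41) since 41 is prime and gcd(24, 41) = 1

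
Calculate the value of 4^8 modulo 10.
By repeated squaring (mod 10): 4^{1}≡4, 4^{2}≡6, 4^{4}≡6, 4^{8}≡6. So 4^{8} ≡ 6 (mod 10)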